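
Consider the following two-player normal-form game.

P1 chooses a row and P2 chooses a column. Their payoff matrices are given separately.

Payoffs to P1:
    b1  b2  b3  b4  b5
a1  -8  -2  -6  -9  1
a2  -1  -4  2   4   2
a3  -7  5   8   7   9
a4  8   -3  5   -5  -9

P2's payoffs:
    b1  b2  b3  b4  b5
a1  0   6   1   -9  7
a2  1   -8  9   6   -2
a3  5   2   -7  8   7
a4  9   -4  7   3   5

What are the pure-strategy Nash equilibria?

(a1, b1): P1 can switch to a2 (-8 → -1). Not NE.
(a1, b2): P1 can switch to a3 (-2 → 5). Not NE.
(a1, b3): P1 can switch to a2 (-6 → 2). Not NE.
(a1, b4): P1 can switch to a2 (-9 → 4). Not NE.
(a1, b5): P1 can switch to a2 (1 → 2). Not NE.
(a2, b1): P1 can switch to a4 (-1 → 8). Not NE.
(a2, b2): P1 can switch to a1 (-4 → -2). Not NE.
(a2, b3): P1 can switch to a3 (2 → 8). Not NE.
(a2, b4): P1 can switch to a3 (4 → 7). Not NE.
(a2, b5): P1 can switch to a3 (2 → 9). Not NE.
(a3, b1): P1 can switch to a2 (-7 → -1). Not NE.
(a3, b2): P2 can switch to b1 (2 → 5). Not NE.
(a3, b4): P1 gets 7, best alternative 4; P2 gets 8, best alternative 7. No profitable deviation — NE.
(a4, b1): P1 gets 8, best alternative -1; P2 gets 9, best alternative 7. No profitable deviation — NE.
(The remaining 6 profiles each have a profitable deviation by the same check.)

(a3, b4), (a4, b1)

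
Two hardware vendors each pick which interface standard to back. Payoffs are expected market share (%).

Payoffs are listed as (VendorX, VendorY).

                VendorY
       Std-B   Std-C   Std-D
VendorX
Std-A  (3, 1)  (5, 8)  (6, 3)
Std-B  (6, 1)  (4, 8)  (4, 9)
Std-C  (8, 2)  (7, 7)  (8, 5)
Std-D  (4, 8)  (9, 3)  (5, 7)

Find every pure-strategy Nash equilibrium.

For each player, find the best response to each opponent profile; mutual best responses are the pure NE.
VendorX against Std-B: payoffs 3, 6, 8, 4 → best response Std-C.
VendorX against Std-C: payoffs 5, 4, 7, 9 → best response Std-D.
VendorX against Std-D: payoffs 6, 4, 8, 5 → best response Std-C.
VendorY against Std-A: payoffs 1, 8, 3 → best response Std-C.
VendorY against Std-B: payoffs 1, 8, 9 → best response Std-D.
VendorY against Std-C: payoffs 2, 7, 5 → best response Std-C.
VendorY against Std-D: payoffs 8, 3, 7 → best response Std-B.
No profile is a mutual best response for all players.

There is no pure-strategy Nash equilibrium.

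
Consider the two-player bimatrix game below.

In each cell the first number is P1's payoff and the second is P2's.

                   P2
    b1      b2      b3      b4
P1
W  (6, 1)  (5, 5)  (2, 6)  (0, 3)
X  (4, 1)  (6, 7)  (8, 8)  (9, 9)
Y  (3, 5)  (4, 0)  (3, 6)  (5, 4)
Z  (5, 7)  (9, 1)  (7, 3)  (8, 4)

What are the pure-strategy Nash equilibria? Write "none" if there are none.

(W, b1): P2 can switch to b2 (1 → 5). Not NE.
(W, b2): P1 can switch to X (5 → 6). Not NE.
(W, b3): P1 can switch to X (2 → 8). Not NE.
(W, b4): P1 can switch to X (0 → 9). Not NE.
(X, b1): P1 can switch to W (4 → 6). Not NE.
(X, b2): P1 can switch to Z (6 → 9). Not NE.
(X, b3): P2 can switch to b4 (8 → 9). Not NE.
(X, b4): P1 gets 9, best alternative 8; P2 gets 9, best alternative 8. No profitable deviation — NE.
(Y, b1): P1 can switch to W (3 → 6). Not NE.
(Y, b2): P1 can switch to W (4 → 5). Not NE.
(Y, b3): P1 can switch to X (3 → 8). Not NE.
(Y, b4): P1 can switch to X (5 → 9). Not NE.
(Z, b1): P1 can switch to W (5 → 6). Not NE.
(The remaining 3 profiles each have a profitable deviation by the same check.)

Pure NE: (X, b4)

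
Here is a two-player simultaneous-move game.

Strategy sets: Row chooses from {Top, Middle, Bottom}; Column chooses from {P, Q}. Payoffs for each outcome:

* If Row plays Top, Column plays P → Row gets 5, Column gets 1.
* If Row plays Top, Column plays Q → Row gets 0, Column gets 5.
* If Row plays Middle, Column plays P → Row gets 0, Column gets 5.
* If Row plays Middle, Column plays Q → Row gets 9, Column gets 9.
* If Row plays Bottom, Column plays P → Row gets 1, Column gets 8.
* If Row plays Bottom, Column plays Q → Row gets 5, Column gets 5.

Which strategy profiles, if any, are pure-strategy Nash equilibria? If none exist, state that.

Row against P: payoffs 5, 0, 1 → best response Top.
Row against Q: payoffs 0, 9, 5 → best response Middle.
Column against Top: payoffs 1, 5 → best response Q.
Column against Middle: payoffs 5, 9 → best response Q.
Column against Bottom: payoffs 8, 5 → best response P.
Mutual best responses: (Middle, Q).

(Middle, Q)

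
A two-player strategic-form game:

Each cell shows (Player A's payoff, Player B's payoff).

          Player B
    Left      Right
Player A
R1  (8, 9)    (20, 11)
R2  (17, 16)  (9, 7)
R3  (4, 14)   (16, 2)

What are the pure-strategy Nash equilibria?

Pure-strategy Nash equilibria: (R1, Right), (R2, Left)

For each player, find the best response to each opponent profile; mutual best responses are the pure NE.
Player A against Left: payoffs 8, 17, 4 → best response R2.
Player A against Right: payoffs 20, 9, 16 → best response R1.
Player B against R1: payoffs 9, 11 → best response Right.
Player B against R2: payoffs 16, 7 → best response Left.
Player B against R3: payoffs 14, 2 → best response Left.
Mutual best responses: (R1, Right); (R2, Left).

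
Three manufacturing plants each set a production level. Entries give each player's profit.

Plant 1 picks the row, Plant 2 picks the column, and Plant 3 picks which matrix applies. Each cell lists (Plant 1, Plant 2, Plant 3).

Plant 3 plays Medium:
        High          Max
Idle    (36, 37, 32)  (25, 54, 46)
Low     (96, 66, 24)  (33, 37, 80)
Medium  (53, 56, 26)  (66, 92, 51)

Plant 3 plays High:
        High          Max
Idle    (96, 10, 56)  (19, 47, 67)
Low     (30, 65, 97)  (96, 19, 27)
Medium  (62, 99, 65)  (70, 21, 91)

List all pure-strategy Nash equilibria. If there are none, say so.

Plant 1 against (High, Medium): payoffs 36, 96, 53 → best response Low.
Plant 1 against (High, High): payoffs 96, 30, 62 → best response Idle.
Plant 1 against (Max, Medium): payoffs 25, 33, 66 → best response Medium.
Plant 1 against (Max, High): payoffs 19, 96, 70 → best response Low.
Plant 2 against (Idle, Medium): payoffs 37, 54 → best response Max.
Plant 2 against (Idle, High): payoffs 10, 47 → best response Max.
Plant 2 against (Low, Medium): payoffs 66, 37 → best response High.
Plant 2 against (Low, High): payoffs 65, 19 → best response High.
Plant 2 against (Medium, Medium): payoffs 56, 92 → best response Max.
Plant 2 against (Medium, High): payoffs 99, 21 → best response High.
Plant 3 against (Idle, High): payoffs 32, 56 → best response High.
Plant 3 against (Idle, Max): payoffs 46, 67 → best response High.
Plant 3 against (Low, High): payoffs 24, 97 → best response High.
Plant 3 against (Low, Max): payoffs 80, 27 → best response Medium.
Plant 3 against (Medium, High): payoffs 26, 65 → best response High.
Plant 3 against (Medium, Max): payoffs 51, 91 → best response High.
No profile is a mutual best response for all players.

This game has no pure Nash equilibrium.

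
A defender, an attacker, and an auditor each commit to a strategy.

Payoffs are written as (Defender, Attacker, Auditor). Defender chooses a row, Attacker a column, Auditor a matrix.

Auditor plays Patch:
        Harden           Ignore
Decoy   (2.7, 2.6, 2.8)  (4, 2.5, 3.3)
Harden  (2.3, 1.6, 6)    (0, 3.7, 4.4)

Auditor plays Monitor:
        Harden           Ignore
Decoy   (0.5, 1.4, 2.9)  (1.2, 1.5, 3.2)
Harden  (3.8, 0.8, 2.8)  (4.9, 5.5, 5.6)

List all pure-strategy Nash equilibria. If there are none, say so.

For each player, find the best response to each opponent profile; mutual best responses are the pure NE.
Defender against (Harden, Patch): payoffs 2.7, 2.3 → best response Decoy.
Defender against (Harden, Monitor): payoffs 0.5, 3.8 → best response Harden.
Defender against (Ignore, Patch): payoffs 4, 0 → best response Decoy.
Defender against (Ignore, Monitor): payoffs 1.2, 4.9 → best response Harden.
Attacker against (Decoy, Patch): payoffs 2.6, 2.5 → best response Harden.
Attacker against (Decoy, Monitor): payoffs 1.4, 1.5 → best response Ignore.
Attacker against (Harden, Patch): payoffs 1.6, 3.7 → best response Ignore.
Attacker against (Harden, Monitor): payoffs 0.8, 5.5 → best response Ignore.
Auditor against (Decoy, Harden): payoffs 2.8, 2.9 → best response Monitor.
Auditor against (Decoy, Ignore): payoffs 3.3, 3.2 → best response Patch.
Auditor against (Harden, Harden): payoffs 6, 2.8 → best response Patch.
Auditor against (Harden, Ignore): payoffs 4.4, 5.6 → best response Monitor.
Mutual best responses: (Harden, Ignore, Monitor).

(Harden, Ignore, Monitor)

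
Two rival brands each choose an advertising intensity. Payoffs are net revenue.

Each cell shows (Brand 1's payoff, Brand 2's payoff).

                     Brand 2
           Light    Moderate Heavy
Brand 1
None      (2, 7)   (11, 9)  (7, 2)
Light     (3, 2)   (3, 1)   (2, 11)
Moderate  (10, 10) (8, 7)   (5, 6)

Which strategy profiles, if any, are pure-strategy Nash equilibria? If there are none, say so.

Brand 1 against Light: payoffs 2, 3, 10 → best response Moderate.
Brand 1 against Moderate: payoffs 11, 3, 8 → best response None.
Brand 1 against Heavy: payoffs 7, 2, 5 → best response None.
Brand 2 against None: payoffs 7, 9, 2 → best response Moderate.
Brand 2 against Light: payoffs 2, 1, 11 → best response Heavy.
Brand 2 against Moderate: payoffs 10, 7, 6 → best response Light.
Mutual best responses: (None, Moderate); (Moderate, Light).

Pure-strategy Nash equilibria: (None, Moderate); (Moderate, Light)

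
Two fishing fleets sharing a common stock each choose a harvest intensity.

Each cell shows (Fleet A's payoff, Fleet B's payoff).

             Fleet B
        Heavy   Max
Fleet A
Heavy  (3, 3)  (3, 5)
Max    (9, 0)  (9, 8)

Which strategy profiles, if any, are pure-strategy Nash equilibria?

(Heavy, Heavy): Fleet A can switch to Max (3 → 9). Not NE.
(Heavy, Max): Fleet A can switch to Max (3 → 9). Not NE.
(Max, Heavy): Fleet B can switch to Max (0 → 8). Not NE.
(Max, Max): Fleet A gets 9, best alternative 3; Fleet B gets 8, best alternative 0. No profitable deviation — NE.

Pure NE: (Max, Max)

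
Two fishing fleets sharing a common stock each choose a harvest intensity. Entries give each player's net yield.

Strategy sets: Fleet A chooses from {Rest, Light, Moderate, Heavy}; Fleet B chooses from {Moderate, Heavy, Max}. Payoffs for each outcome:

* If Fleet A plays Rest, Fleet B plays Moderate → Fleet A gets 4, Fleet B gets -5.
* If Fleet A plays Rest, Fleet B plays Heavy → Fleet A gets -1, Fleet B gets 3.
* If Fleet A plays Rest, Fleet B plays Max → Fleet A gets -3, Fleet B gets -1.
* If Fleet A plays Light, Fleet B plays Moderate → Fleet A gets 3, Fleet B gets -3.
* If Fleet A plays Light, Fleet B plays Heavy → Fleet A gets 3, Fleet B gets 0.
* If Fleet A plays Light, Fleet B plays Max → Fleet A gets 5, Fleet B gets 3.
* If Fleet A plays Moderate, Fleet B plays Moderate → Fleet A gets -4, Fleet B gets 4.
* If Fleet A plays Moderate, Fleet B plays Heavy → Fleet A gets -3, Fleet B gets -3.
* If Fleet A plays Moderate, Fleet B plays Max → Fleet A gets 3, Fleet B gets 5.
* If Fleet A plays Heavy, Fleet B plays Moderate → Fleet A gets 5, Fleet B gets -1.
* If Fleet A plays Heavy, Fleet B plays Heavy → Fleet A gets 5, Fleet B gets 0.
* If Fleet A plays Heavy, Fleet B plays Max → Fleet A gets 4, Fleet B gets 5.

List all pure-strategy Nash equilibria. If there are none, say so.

Pure NE: (Light, Max)

Check each profile: it is a Nash equilibrium iff no player can strictly gain by switching unilaterally.
(Rest, Moderate): Fleet A can switch to Heavy (4 → 5). Not NE.
(Rest, Heavy): Fleet A can switch to Light (-1 → 3). Not NE.
(Rest, Max): Fleet A can switch to Light (-3 → 5). Not NE.
(Light, Moderate): Fleet A can switch to Rest (3 → 4). Not NE.
(Light, Heavy): Fleet A can switch to Heavy (3 → 5). Not NE.
(Light, Max): Fleet A gets 5, best alternative 4; Fleet B gets 3, best alternative 0. No profitable deviation — NE.
(Moderate, Moderate): Fleet A can switch to Rest (-4 → 4). Not NE.
(The remaining 5 profiles each have a profitable deviation by the same check.)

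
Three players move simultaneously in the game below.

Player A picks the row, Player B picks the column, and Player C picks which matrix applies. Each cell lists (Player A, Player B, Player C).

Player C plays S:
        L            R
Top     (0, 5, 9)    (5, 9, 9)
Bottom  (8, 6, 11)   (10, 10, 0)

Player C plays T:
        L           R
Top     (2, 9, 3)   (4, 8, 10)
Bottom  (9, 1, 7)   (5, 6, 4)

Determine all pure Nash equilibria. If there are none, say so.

Player A against (L, S): payoffs 0, 8 → best response Bottom.
Player A against (L, T): payoffs 2, 9 → best response Bottom.
Player A against (R, S): payoffs 5, 10 → best response Bottom.
Player A against (R, T): payoffs 4, 5 → best response Bottom.
Player B against (Top, S): payoffs 5, 9 → best response R.
Player B against (Top, T): payoffs 9, 8 → best response L.
Player B against (Bottom, S): payoffs 6, 10 → best response R.
Player B against (Bottom, T): payoffs 1, 6 → best response R.
Player C against (Top, L): payoffs 9, 3 → best response S.
Player C against (Top, R): payoffs 9, 10 → best response T.
Player C against (Bottom, L): payoffs 11, 7 → best response S.
Player C against (Bottom, R): payoffs 0, 4 → best response T.
Mutual best responses: (Bottom, R, T).

(Bottom, R, T)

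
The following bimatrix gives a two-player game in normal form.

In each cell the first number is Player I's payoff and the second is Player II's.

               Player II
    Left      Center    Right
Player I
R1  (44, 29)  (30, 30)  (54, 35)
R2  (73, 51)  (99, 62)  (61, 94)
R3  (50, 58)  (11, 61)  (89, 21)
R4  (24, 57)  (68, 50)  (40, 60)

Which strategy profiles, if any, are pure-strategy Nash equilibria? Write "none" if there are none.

This game has no pure Nash equilibrium.

For each player, find the best response to each opponent profile; mutual best responses are the pure NE.
Player I against Left: payoffs 44, 73, 50, 24 → best response R2.
Player I against Center: payoffs 30, 99, 11, 68 → best response R2.
Player I against Right: payoffs 54, 61, 89, 40 → best response R3.
Player II against R1: payoffs 29, 30, 35 → best response Right.
Player II against R2: payoffs 51, 62, 94 → best response Right.
Player II against R3: payoffs 58, 61, 21 → best response Center.
Player II against R4: payoffs 57, 50, 60 → best response Right.
No profile is a mutual best response for all players.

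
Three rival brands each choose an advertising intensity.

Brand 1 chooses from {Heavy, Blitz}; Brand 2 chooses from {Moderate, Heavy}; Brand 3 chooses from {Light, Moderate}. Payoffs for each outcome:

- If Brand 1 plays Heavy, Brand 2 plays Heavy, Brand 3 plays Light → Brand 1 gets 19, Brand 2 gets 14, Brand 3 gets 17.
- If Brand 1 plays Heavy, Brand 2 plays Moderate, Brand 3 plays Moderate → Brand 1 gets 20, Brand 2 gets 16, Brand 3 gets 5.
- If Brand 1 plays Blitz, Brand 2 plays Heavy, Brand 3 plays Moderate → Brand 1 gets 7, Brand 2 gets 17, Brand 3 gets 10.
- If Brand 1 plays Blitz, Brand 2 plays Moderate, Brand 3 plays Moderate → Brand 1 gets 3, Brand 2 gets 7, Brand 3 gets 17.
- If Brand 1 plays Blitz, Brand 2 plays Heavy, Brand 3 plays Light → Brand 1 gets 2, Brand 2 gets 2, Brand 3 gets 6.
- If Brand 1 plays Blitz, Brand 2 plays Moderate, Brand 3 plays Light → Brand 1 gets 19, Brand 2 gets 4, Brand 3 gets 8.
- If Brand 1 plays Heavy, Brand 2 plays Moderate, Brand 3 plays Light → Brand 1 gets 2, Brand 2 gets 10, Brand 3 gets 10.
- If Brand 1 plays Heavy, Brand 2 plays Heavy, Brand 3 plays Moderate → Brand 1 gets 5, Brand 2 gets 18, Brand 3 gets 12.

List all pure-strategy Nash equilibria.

Brand 1 against (Moderate, Light): payoffs 2, 19 → best response Blitz.
Brand 1 against (Moderate, Moderate): payoffs 20, 3 → best response Heavy.
Brand 1 against (Heavy, Light): payoffs 19, 2 → best response Heavy.
Brand 1 against (Heavy, Moderate): payoffs 5, 7 → best response Blitz.
Brand 2 against (Heavy, Light): payoffs 10, 14 → best response Heavy.
Brand 2 against (Heavy, Moderate): payoffs 16, 18 → best response Heavy.
Brand 2 against (Blitz, Light): payoffs 4, 2 → best response Moderate.
Brand 2 against (Blitz, Moderate): payoffs 7, 17 → best response Heavy.
Brand 3 against (Heavy, Moderate): payoffs 10, 5 → best response Light.
Brand 3 against (Heavy, Heavy): payoffs 17, 12 → best response Light.
Brand 3 against (Blitz, Moderate): payoffs 8, 17 → best response Moderate.
Brand 3 against (Blitz, Heavy): payoffs 6, 10 → best response Moderate.
Mutual best responses: (Heavy, Heavy, Light); (Blitz, Heavy, Moderate).

Pure-strategy Nash equilibria: (Heavy, Heavy, Light) and (Blitz, Heavy, Moderate)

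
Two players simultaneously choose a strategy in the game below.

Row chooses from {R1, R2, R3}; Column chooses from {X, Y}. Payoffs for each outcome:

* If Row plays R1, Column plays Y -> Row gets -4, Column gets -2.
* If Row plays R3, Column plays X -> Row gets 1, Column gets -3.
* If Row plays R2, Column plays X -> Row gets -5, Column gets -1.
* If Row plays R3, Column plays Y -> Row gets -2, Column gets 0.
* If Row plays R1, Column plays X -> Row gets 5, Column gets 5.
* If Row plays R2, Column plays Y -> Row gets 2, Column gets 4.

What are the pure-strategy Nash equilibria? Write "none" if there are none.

Row against X: payoffs 5, -5, 1 → best response R1.
Row against Y: payoffs -4, 2, -2 → best response R2.
Column against R1: payoffs 5, -2 → best response X.
Column against R2: payoffs -1, 4 → best response Y.
Column against R3: payoffs -3, 0 → best response Y.
Mutual best responses: (R1, X); (R2, Y).

Pure-strategy Nash equilibria: (R1, X); (R2, Y)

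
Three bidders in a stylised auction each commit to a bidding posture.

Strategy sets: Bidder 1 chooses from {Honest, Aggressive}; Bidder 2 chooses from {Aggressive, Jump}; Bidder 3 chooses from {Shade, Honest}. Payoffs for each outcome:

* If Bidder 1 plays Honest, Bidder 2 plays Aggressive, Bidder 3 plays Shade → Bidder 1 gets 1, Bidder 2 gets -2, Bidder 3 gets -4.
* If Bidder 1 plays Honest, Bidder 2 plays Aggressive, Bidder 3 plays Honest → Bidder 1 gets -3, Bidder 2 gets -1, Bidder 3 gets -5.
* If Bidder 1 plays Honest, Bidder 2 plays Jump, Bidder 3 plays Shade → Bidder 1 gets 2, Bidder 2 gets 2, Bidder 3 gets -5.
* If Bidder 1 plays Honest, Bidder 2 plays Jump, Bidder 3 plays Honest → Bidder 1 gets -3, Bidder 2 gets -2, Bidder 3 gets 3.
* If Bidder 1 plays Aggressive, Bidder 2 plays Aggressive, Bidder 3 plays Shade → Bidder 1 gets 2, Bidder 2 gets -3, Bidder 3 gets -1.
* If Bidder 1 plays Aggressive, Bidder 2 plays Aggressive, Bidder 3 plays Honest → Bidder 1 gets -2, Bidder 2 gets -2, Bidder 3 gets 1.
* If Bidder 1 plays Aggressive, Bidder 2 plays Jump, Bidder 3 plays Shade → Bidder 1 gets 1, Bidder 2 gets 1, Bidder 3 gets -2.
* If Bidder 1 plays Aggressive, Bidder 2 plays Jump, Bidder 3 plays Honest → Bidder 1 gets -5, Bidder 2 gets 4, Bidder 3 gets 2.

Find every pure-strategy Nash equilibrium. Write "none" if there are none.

Bidder 1 against (Aggressive, Shade): payoffs 1, 2 → best response Aggressive.
Bidder 1 against (Aggressive, Honest): payoffs -3, -2 → best response Aggressive.
Bidder 1 against (Jump, Shade): payoffs 2, 1 → best response Honest.
Bidder 1 against (Jump, Honest): payoffs -3, -5 → best response Honest.
Bidder 2 against (Honest, Shade): payoffs -2, 2 → best response Jump.
Bidder 2 against (Honest, Honest): payoffs -1, -2 → best response Aggressive.
Bidder 2 against (Aggressive, Shade): payoffs -3, 1 → best response Jump.
Bidder 2 against (Aggressive, Honest): payoffs -2, 4 → best response Jump.
Bidder 3 against (Honest, Aggressive): payoffs -4, -5 → best response Shade.
Bidder 3 against (Honest, Jump): payoffs -5, 3 → best response Honest.
Bidder 3 against (Aggressive, Aggressive): payoffs -1, 1 → best response Honest.
Bidder 3 against (Aggressive, Jump): payoffs -2, 2 → best response Honest.
No profile is a mutual best response for all players.

There is no pure-strategy Nash equilibrium.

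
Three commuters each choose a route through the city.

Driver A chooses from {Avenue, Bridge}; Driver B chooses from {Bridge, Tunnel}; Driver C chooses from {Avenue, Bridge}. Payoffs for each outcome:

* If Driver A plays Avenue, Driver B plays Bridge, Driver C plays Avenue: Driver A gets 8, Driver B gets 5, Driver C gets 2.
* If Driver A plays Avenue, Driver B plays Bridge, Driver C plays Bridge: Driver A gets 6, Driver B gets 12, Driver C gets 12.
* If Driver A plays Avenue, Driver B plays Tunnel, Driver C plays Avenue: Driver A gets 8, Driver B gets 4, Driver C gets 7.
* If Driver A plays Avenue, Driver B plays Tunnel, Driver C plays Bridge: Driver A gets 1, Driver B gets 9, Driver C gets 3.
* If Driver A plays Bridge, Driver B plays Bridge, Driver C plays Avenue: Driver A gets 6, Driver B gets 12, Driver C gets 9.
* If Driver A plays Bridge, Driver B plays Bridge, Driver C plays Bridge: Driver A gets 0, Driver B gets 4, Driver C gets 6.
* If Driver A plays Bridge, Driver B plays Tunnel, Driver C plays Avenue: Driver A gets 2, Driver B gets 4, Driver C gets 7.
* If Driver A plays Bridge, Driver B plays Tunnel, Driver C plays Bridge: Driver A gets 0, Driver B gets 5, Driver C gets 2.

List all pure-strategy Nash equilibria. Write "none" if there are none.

For each strategy profile, look for a profitable unilateral deviation.
(Avenue, Bridge, Avenue): Driver C can switch to Bridge (2 → 12). Not NE.
(Avenue, Bridge, Bridge): Driver A gets 6, best alternative 0; Driver B gets 12, best alternative 9; Driver C gets 12, best alternative 2. No profitable deviation — NE.
(Avenue, Tunnel, Avenue): Driver B can switch to Bridge (4 → 5). Not NE.
(Avenue, Tunnel, Bridge): Driver B can switch to Bridge (9 → 12). Not NE.
(Bridge, Bridge, Avenue): Driver A can switch to Avenue (6 → 8). Not NE.
(Bridge, Bridge, Bridge): Driver A can switch to Avenue (0 → 6). Not NE.
(Bridge, Tunnel, Avenue): Driver A can switch to Avenue (2 → 8). Not NE.
(Bridge, Tunnel, Bridge): Driver A can switch to Avenue (0 → 1). Not NE.

Pure NE: (Avenue, Bridge, Bridge)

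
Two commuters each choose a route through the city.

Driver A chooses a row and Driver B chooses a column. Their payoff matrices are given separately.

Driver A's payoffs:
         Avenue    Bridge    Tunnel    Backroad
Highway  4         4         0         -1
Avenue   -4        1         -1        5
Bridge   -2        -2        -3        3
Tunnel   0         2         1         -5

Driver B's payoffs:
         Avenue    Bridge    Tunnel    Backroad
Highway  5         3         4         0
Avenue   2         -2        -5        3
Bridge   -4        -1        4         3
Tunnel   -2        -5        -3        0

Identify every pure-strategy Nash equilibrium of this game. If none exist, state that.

(Highway, Avenue) and (Avenue, Backroad)

Check each profile: it is a Nash equilibrium iff no player can strictly gain by switching unilaterally.
(Highway, Avenue): Driver A gets 4, best alternative 0; Driver B gets 5, best alternative 4. No profitable deviation — NE.
(Highway, Bridge): Driver B can switch to Avenue (3 → 5). Not NE.
(Highway, Tunnel): Driver A can switch to Tunnel (0 → 1). Not NE.
(Highway, Backroad): Driver A can switch to Avenue (-1 → 5). Not NE.
(Avenue, Avenue): Driver A can switch to Highway (-4 → 4). Not NE.
(Avenue, Bridge): Driver A can switch to Highway (1 → 4). Not NE.
(Avenue, Tunnel): Driver A can switch to Highway (-1 → 0). Not NE.
(Avenue, Backroad): Driver A gets 5, best alternative 3; Driver B gets 3, best alternative 2. No profitable deviation — NE.
(The remaining 8 profiles each have a profitable deviation by the same check.)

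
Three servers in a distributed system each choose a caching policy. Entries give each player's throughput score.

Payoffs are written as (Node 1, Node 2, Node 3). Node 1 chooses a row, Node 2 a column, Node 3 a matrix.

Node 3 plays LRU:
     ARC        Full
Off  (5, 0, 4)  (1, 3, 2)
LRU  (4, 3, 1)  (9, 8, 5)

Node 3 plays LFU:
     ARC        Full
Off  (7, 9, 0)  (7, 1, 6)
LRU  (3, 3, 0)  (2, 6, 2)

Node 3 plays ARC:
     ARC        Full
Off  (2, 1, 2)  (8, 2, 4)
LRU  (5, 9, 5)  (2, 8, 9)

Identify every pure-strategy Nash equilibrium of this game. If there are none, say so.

For each strategy profile, look for a profitable unilateral deviation.
(Off, ARC, LRU): Node 2 can switch to Full (0 → 3). Not NE.
(Off, ARC, LFU): Node 3 can switch to LRU (0 → 4). Not NE.
(Off, ARC, ARC): Node 1 can switch to LRU (2 → 5). Not NE.
(Off, Full, LRU): Node 1 can switch to LRU (1 → 9). Not NE.
(Off, Full, LFU): Node 2 can switch to ARC (1 → 9). Not NE.
(Off, Full, ARC): Node 3 can switch to LFU (4 → 6). Not NE.
(LRU, ARC, LRU): Node 1 can switch to Off (4 → 5). Not NE.
(LRU, ARC, LFU): Node 1 can switch to Off (3 → 7). Not NE.
(LRU, ARC, ARC): Node 1 gets 5, best alternative 2; Node 2 gets 9, best alternative 8; Node 3 gets 5, best alternative 1. No profitable deviation — NE.
(The remaining 3 profiles each have a profitable deviation by the same check.)

The unique pure-strategy Nash equilibrium is (LRU, ARC, ARC).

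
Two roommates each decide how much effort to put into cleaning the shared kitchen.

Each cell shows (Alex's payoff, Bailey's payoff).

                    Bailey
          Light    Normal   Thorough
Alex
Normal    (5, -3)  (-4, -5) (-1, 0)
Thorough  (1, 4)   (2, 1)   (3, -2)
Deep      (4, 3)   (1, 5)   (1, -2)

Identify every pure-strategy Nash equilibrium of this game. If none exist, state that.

Mark each player's best response to every combination of opponents' strategies; a profile where every player is best-responding is a pure Nash equilibrium.
Alex against Light: payoffs 5, 1, 4 → best response Normal.
Alex against Normal: payoffs -4, 2, 1 → best response Thorough.
Alex against Thorough: payoffs -1, 3, 1 → best response Thorough.
Bailey against Normal: payoffs -3, -5, 0 → best response Thorough.
Bailey against Thorough: payoffs 4, 1, -2 → best response Light.
Bailey against Deep: payoffs 3, 5, -2 → best response Normal.
No profile is a mutual best response for all players.

This game has no pure Nash equilibrium.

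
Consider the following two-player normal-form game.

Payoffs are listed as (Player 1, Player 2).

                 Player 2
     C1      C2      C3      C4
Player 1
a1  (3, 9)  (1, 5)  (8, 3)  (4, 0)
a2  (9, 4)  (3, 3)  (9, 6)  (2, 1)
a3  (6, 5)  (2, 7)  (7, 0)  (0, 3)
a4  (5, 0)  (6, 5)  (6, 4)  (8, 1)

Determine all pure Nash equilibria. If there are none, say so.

(a2, C3); (a4, C2)

For each strategy profile, look for a profitable unilateral deviation.
(a1, C1): Player 1 can switch to a2 (3 → 9). Not NE.
(a1, C2): Player 1 can switch to a2 (1 → 3). Not NE.
(a1, C3): Player 1 can switch to a2 (8 → 9). Not NE.
(a1, C4): Player 1 can switch to a4 (4 → 8). Not NE.
(a2, C1): Player 2 can switch to C3 (4 → 6). Not NE.
(a2, C2): Player 1 can switch to a4 (3 → 6). Not NE.
(a2, C3): Player 1 gets 9, best alternative 8; Player 2 gets 6, best alternative 4. No profitable deviation — NE.
(a4, C2): Player 1 gets 6, best alternative 3; Player 2 gets 5, best alternative 4. No profitable deviation — NE.
(The remaining 8 profiles each have a profitable deviation by the same check.)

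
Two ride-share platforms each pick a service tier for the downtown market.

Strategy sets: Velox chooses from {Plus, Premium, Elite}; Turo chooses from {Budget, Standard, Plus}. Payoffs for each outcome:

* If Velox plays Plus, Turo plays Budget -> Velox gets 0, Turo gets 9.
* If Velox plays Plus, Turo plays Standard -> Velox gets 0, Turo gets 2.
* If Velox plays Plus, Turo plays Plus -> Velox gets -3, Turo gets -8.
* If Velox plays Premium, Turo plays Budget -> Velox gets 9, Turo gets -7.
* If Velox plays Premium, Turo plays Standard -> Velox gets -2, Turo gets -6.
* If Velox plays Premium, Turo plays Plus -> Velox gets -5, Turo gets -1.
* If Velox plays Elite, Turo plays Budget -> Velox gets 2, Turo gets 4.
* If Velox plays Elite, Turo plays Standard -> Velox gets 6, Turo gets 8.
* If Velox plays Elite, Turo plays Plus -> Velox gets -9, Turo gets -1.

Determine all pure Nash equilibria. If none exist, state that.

(Elite, Standard)

For each player, find the best response to each opponent profile; mutual best responses are the pure NE.
Velox against Budget: payoffs 0, 9, 2 → best response Premium.
Velox against Standard: payoffs 0, -2, 6 → best response Elite.
Velox against Plus: payoffs -3, -5, -9 → best response Plus.
Turo against Plus: payoffs 9, 2, -8 → best response Budget.
Turo against Premium: payoffs -7, -6, -1 → best response Plus.
Turo against Elite: payoffs 4, 8, -1 → best response Standard.
Mutual best responses: (Elite, Standard).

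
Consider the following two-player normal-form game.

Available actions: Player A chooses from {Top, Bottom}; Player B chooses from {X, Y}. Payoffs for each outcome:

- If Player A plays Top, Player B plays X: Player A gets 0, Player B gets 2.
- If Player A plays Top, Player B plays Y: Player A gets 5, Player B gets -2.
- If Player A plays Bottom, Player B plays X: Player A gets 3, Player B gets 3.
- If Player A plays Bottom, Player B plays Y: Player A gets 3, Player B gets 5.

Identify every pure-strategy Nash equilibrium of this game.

Player A against X: payoffs 0, 3 → best response Bottom.
Player A against Y: payoffs 5, 3 → best response Top.
Player B against Top: payoffs 2, -2 → best response X.
Player B against Bottom: payoffs 3, 5 → best response Y.
No profile is a mutual best response for all players.

There is no pure-strategy Nash equilibrium.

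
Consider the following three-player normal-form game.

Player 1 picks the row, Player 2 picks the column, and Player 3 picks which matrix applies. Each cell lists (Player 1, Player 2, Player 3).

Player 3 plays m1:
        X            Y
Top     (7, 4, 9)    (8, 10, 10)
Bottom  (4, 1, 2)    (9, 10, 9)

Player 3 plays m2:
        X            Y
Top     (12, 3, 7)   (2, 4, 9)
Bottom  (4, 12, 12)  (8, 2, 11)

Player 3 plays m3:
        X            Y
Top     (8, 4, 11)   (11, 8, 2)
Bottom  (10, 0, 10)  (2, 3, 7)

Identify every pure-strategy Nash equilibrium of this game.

none

For each strategy profile, look for a profitable unilateral deviation.
(Top, X, m1): Player 2 can switch to Y (4 → 10). Not NE.
(Top, X, m2): Player 2 can switch to Y (3 → 4). Not NE.
(Top, X, m3): Player 1 can switch to Bottom (8 → 10). Not NE.
(Top, Y, m1): Player 1 can switch to Bottom (8 → 9). Not NE.
(Top, Y, m2): Player 1 can switch to Bottom (2 → 8). Not NE.
(Top, Y, m3): Player 3 can switch to m1 (2 → 10). Not NE.
(The remaining 6 profiles each have a profitable deviation by the same check.)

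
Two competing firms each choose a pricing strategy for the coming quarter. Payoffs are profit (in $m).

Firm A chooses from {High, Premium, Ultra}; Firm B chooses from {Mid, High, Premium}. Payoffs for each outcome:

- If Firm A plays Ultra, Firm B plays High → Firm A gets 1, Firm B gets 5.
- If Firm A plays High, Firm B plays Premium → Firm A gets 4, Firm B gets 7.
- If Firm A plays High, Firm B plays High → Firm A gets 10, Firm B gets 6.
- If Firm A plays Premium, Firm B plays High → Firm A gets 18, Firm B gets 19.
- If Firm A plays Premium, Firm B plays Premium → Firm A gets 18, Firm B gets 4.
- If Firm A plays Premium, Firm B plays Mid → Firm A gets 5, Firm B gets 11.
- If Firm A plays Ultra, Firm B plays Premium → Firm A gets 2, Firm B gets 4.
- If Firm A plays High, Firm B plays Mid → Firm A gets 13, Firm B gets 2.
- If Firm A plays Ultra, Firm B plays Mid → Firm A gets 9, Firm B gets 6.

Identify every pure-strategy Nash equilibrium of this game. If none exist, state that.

Firm A against Mid: payoffs 13, 5, 9 → best response High.
Firm A against High: payoffs 10, 18, 1 → best response Premium.
Firm A against Premium: payoffs 4, 18, 2 → best response Premium.
Firm B against High: payoffs 2, 6, 7 → best response Premium.
Firm B against Premium: payoffs 11, 19, 4 → best response High.
Firm B against Ultra: payoffs 6, 5, 4 → best response Mid.
Mutual best responses: (Premium, High).

(Premium, High)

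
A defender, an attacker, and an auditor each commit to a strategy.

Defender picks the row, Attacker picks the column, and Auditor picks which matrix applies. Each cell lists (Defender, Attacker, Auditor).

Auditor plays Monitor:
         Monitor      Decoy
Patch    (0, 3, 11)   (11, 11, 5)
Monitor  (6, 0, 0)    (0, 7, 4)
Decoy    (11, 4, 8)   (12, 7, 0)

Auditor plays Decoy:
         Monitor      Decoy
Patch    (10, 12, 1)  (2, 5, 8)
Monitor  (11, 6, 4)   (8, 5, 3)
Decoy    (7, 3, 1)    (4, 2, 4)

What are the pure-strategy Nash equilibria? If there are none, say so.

Pure NE: (Monitor, Monitor, Decoy)

(Patch, Monitor, Monitor): Defender can switch to Monitor (0 → 6). Not NE.
(Patch, Monitor, Decoy): Defender can switch to Monitor (10 → 11). Not NE.
(Patch, Decoy, Monitor): Defender can switch to Decoy (11 → 12). Not NE.
(Patch, Decoy, Decoy): Defender can switch to Monitor (2 → 8). Not NE.
(Monitor, Monitor, Monitor): Defender can switch to Decoy (6 → 11). Not NE.
(Monitor, Monitor, Decoy): Defender gets 11, best alternative 10; Attacker gets 6, best alternative 5; Auditor gets 4, best alternative 0. No profitable deviation — NE.
(Monitor, Decoy, Monitor): Defender can switch to Patch (0 → 11). Not NE.
(The remaining 5 profiles each have a profitable deviation by the same check.)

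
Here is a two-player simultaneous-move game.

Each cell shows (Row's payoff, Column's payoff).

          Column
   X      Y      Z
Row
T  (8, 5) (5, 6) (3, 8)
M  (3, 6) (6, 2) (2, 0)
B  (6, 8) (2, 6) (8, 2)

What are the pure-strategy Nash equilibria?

(T, X): Column can switch to Y (5 → 6). Not NE.
(T, Y): Row can switch to M (5 → 6). Not NE.
(T, Z): Row can switch to B (3 → 8). Not NE.
(M, X): Row can switch to T (3 → 8). Not NE.
(M, Y): Column can switch to X (2 → 6). Not NE.
(M, Z): Row can switch to T (2 → 3). Not NE.
(The remaining 3 profiles each have a profitable deviation by the same check.)

This game has no pure Nash equilibrium.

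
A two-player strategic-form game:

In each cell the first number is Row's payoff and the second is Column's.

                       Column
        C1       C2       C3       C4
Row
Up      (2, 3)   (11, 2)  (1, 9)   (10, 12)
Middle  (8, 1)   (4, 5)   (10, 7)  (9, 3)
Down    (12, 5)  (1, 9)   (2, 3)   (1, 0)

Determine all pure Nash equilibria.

Row against C1: payoffs 2, 8, 12 → best response Down.
Row against C2: payoffs 11, 4, 1 → best response Up.
Row against C3: payoffs 1, 10, 2 → best response Middle.
Row against C4: payoffs 10, 9, 1 → best response Up.
Column against Up: payoffs 3, 2, 9, 12 → best response C4.
Column against Middle: payoffs 1, 5, 7, 3 → best response C3.
Column against Down: payoffs 5, 9, 3, 0 → best response C2.
Mutual best responses: (Up, C4); (Middle, C3).

Pure-strategy Nash equilibria: (Up, C4) and (Middle, C3)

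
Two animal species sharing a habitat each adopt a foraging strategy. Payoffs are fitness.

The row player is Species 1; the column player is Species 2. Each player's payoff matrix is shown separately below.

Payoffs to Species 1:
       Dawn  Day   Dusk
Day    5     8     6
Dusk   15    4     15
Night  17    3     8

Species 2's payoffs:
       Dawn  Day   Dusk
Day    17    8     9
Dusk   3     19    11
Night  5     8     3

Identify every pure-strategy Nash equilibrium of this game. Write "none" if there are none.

(Day, Dawn): Species 1 can switch to Dusk (5 → 15). Not NE.
(Day, Day): Species 2 can switch to Dawn (8 → 17). Not NE.
(Day, Dusk): Species 1 can switch to Dusk (6 → 15). Not NE.
(Dusk, Dawn): Species 1 can switch to Night (15 → 17). Not NE.
(Dusk, Day): Species 1 can switch to Day (4 → 8). Not NE.
(Dusk, Dusk): Species 2 can switch to Day (11 → 19). Not NE.
(Night, Dawn): Species 2 can switch to Day (5 → 8). Not NE.
(Night, Day): Species 1 can switch to Day (3 → 8). Not NE.
(Night, Dusk): Species 1 can switch to Dusk (8 → 15). Not NE.

No pure-strategy Nash equilibrium.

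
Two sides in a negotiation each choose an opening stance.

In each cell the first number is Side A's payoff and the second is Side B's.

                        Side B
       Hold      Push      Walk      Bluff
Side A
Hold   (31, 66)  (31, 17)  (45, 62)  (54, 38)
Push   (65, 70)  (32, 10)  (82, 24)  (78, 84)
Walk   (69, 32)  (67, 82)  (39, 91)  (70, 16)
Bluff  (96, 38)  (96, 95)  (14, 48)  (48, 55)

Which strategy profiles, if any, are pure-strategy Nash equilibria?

Side A against Hold: payoffs 31, 65, 69, 96 → best response Bluff.
Side A against Push: payoffs 31, 32, 67, 96 → best response Bluff.
Side A against Walk: payoffs 45, 82, 39, 14 → best response Push.
Side A against Bluff: payoffs 54, 78, 70, 48 → best response Push.
Side B against Hold: payoffs 66, 17, 62, 38 → best response Hold.
Side B against Push: payoffs 70, 10, 24, 84 → best response Bluff.
Side B against Walk: payoffs 32, 82, 91, 16 → best response Walk.
Side B against Bluff: payoffs 38, 95, 48, 55 → best response Push.
Mutual best responses: (Push, Bluff); (Bluff, Push).

The pure Nash equilibria are (Push, Bluff) and (Bluff, Push).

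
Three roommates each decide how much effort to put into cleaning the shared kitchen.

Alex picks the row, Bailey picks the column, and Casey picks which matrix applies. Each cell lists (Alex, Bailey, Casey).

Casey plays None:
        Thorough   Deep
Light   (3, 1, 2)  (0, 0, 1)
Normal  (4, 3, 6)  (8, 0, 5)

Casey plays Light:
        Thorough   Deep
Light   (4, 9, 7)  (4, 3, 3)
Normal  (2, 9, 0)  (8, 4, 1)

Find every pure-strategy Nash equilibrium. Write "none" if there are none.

Alex against (Thorough, None): payoffs 3, 4 → best response Normal.
Alex against (Thorough, Light): payoffs 4, 2 → best response Light.
Alex against (Deep, None): payoffs 0, 8 → best response Normal.
Alex against (Deep, Light): payoffs 4, 8 → best response Normal.
Bailey against (Light, None): payoffs 1, 0 → best response Thorough.
Bailey against (Light, Light): payoffs 9, 3 → best response Thorough.
Bailey against (Normal, None): payoffs 3, 0 → best response Thorough.
Bailey against (Normal, Light): payoffs 9, 4 → best response Thorough.
Casey against (Light, Thorough): payoffs 2, 7 → best response Light.
Casey against (Light, Deep): payoffs 1, 3 → best response Light.
Casey against (Normal, Thorough): payoffs 6, 0 → best response None.
Casey against (Normal, Deep): payoffs 5, 1 → best response None.
Mutual best responses: (Light, Thorough, Light); (Normal, Thorough, None).

Pure-strategy Nash equilibria: (Light, Thorough, Light), (Normal, Thorough, None)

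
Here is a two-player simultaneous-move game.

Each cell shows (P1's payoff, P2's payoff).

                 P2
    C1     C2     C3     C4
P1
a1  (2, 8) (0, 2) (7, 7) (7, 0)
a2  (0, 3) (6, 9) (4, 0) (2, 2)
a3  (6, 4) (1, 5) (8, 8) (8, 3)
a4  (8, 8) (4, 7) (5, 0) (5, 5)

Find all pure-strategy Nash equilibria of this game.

The pure Nash equilibria are (a2, C2) and (a3, C3) and (a4, C1).

P1 against C1: payoffs 2, 0, 6, 8 → best response a4.
P1 against C2: payoffs 0, 6, 1, 4 → best response a2.
P1 against C3: payoffs 7, 4, 8, 5 → best response a3.
P1 against C4: payoffs 7, 2, 8, 5 → best response a3.
P2 against a1: payoffs 8, 2, 7, 0 → best response C1.
P2 against a2: payoffs 3, 9, 0, 2 → best response C2.
P2 against a3: payoffs 4, 5, 8, 3 → best response C3.
P2 against a4: payoffs 8, 7, 0, 5 → best response C1.
Mutual best responses: (a2, C2); (a3, C3); (a4, C1).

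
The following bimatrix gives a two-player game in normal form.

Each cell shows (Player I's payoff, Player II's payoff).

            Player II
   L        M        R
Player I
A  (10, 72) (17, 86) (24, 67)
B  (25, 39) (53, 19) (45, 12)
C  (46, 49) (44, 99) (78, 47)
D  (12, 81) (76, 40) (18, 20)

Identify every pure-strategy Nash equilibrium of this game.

This game has no pure Nash equilibrium.

Player I against L: payoffs 10, 25, 46, 12 → best response C.
Player I against M: payoffs 17, 53, 44, 76 → best response D.
Player I against R: payoffs 24, 45, 78, 18 → best response C.
Player II against A: payoffs 72, 86, 67 → best response M.
Player II against B: payoffs 39, 19, 12 → best response L.
Player II against C: payoffs 49, 99, 47 → best response M.
Player II against D: payoffs 81, 40, 20 → best response L.
No profile is a mutual best response for all players.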